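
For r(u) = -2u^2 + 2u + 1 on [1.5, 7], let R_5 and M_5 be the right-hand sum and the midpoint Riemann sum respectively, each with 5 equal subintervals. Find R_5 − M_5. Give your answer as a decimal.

-48.7025

R_5 = -221.76.
M_5 = -173.0575.
R_5 − M_5 = -48.7025.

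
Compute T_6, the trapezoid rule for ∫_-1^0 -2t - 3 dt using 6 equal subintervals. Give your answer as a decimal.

-2

Δt = (0 − (-1))/6 = 1/6.
f(-1) = -1, f(-5/6) = -4/3, f(-2/3) = -5/3, f(-0.5) = -2, f(-1/3) = -7/3, f(-1/6) = -8/3, f(0) = -3.
T_6 = (Δt/2)·[f(t_0) + 2f(t_1) + ... + 2f(t_{5}) + f(t_6)].
Sum = -2.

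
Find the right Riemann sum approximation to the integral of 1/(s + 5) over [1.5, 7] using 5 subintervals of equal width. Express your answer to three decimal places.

Δs = (7 − 1.5)/5 = 1.1.
Right endpoints: 2.6, 3.7, 4.8, 5.9, 7.
f(2.6) = 5/38, f(3.7) = 10/87, f(4.8) = 5/49, f(5.9) = 10/109, f(7) = 1/12.
Sum = Δs · [f(2.6) + f(3.7) + f(4.8) + f(5.9) + f(7)].
Sum ≈ 0.576.

0.576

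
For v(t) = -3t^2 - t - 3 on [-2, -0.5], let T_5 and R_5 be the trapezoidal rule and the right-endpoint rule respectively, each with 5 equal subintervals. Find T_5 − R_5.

-1.4625

T_5 = -10.5675.
R_5 = -9.105.
T_5 − R_5 = -1.4625.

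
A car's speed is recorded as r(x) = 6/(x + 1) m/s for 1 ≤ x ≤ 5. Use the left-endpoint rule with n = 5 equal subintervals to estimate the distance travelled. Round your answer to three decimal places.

Δx = (5 − 1)/5 = 0.8.
Left endpoints: 1, 1.8, 2.6, 3.4, 4.2.
r(1) = 3, r(1.8) = 15/7, r(2.6) = 5/3, r(3.4) = 15/11, r(4.2) = 15/13.
Sum = Δx · [r(1) + r(1.8) + r(2.6) + r(3.4) + r(4.2)].
Sum ≈ 7.462.

7.462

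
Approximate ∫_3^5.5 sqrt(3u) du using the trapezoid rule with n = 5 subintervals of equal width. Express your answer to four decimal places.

8.8913

Δu = (5.5 − 3)/5 = 0.5.
f(3) ≈ 3.0000, f(3.5) ≈ 3.2404, f(4) ≈ 3.4641, f(4.5) ≈ 3.6742, f(5) ≈ 3.8730, f(5.5) ≈ 4.0620.
T_5 = (Δu/2)·[f(u_0) + 2f(u_1) + ... + 2f(u_{4}) + f(u_5)].
Sum ≈ 8.8913.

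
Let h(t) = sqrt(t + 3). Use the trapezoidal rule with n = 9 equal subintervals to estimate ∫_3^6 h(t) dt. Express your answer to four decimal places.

8.2017

Δt = (6 − 3)/9 = 1/3.
h(3) ≈ 2.4495, h(10/3) ≈ 2.5166, h(11/3) ≈ 2.5820, h(4) ≈ 2.6458, h(13/3) ≈ 2.7080, h(14/3) ≈ 2.7689, h(5) ≈ 2.8284, h(16/3) ≈ 2.8868, h(17/3) ≈ 2.9439, h(6) ≈ 3.0000.
T_9 = (Δt/2)·[h(t_0) + 2h(t_1) + ... + 2h(t_{8}) + h(t_9)].
Sum ≈ 8.2017.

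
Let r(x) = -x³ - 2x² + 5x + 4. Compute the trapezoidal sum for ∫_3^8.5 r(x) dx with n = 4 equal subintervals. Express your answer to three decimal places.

Δx = (8.5 − 3)/4 = 1.375.
r(3) = -26, r(4.375) = -49227/512, r(5.75) = -223.484375, r(7.125) = -216889/512, r(8.5) = -712.125.
T_4 = (Δx/2)·[r(x_0) + 2r(x_1) + 2r(x_2) + 2r(x_3) + r(x_4)].
Sum ≈ -1529.419.

-1529.419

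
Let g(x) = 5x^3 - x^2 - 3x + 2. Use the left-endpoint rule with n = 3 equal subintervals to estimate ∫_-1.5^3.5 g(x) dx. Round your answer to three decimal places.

Δx = (3.5 − (-1.5))/3 = 5/3.
Left endpoints: -1.5, 1/6, 11/6.
g(-1.5) = -12.625, g(1/6) = 323/216, g(11/6) = 5173/216.
Sum = Δx · [g(-1.5) + g(1/6) + g(11/6)].
Sum ≈ 21.366.

21.366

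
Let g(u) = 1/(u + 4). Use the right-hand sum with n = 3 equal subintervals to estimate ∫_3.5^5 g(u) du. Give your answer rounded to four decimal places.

Δu = (5 − 3.5)/3 = 0.5.
Right endpoints: 4, 4.5, 5.
g(4) = 0.125, g(4.5) = 2/17, g(5) = 1/9.
Sum = Δu · [g(4) + g(4.5) + g(5)].
Sum ≈ 0.1769.

0.1769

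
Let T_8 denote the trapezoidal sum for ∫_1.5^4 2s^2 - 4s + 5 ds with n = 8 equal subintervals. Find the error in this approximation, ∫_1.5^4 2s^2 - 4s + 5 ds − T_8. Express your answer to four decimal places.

Exact integral: ∫_1.5^4 f(s) ds ≈ 25.416667.
T_8 ≈ 25.498047.
Error ≈ 25.416667 − 25.498047 ≈ -0.0814.

-0.0814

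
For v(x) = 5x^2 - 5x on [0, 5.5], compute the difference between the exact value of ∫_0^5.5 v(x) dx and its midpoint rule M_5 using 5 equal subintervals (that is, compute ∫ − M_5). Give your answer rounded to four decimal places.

Exact integral: ∫_0^5.5 v(x) dx ≈ 201.666667.
M_5 = 198.89375.
Error ≈ 201.666667 − 198.89375 ≈ 2.7729.

2.7729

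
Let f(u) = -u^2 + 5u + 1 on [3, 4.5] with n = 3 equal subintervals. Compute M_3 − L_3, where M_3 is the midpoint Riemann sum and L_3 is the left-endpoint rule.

M_3 = 8.28125.
L_3 = 9.125.
M_3 − L_3 = -0.84375.

-0.84375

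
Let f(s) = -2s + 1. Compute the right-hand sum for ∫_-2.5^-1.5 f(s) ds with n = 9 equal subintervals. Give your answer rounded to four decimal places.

4.8889

Δs = (-1.5 − (-2.5))/9 = 1/9.
Right endpoints: -43/18, -41/18, -13/6, -37/18, -35/18, -11/6, -31/18, -29/18, -1.5.
f(-43/18) = 52/9, f(-41/18) = 50/9, f(-13/6) = 16/3, f(-37/18) = 46/9, f(-35/18) = 44/9, f(-11/6) = 14/3, f(-31/18) = 40/9, f(-29/18) = 38/9, f(-1.5) = 4.
Sum = Δs · [f(-43/18) + f(-41/18) + f(-13/6) + ...].
Sum ≈ 4.8889.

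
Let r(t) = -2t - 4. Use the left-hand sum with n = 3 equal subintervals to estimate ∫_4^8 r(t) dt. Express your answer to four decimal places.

-58.6667

Δt = (8 − 4)/3 = 4/3.
Left endpoints: 4, 16/3, 20/3.
r(4) = -12, r(16/3) = -44/3, r(20/3) = -52/3.
Sum = Δt · [r(4) + r(16/3) + r(20/3)].
Sum ≈ -58.6667.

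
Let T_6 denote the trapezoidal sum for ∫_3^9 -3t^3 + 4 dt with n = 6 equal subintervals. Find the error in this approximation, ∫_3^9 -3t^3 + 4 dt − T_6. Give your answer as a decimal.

Exact integral: ∫_3^9 f(t) dt = -4836.
T_6 = -4890.
Error = -4836 − (-4890) = 54.

54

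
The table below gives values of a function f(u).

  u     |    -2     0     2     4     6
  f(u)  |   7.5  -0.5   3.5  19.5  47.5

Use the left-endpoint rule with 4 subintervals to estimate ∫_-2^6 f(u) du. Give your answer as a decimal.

Δu = 2.
Sum = 2·[7.5 + (-0.5) + 3.5 + 19.5] = 60.

60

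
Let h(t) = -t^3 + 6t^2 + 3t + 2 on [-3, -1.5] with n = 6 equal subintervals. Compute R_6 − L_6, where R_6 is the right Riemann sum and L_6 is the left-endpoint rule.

R_6 = 51.85546875.
L_6 = 66.76171875.
R_6 − L_6 = -14.90625.

-14.90625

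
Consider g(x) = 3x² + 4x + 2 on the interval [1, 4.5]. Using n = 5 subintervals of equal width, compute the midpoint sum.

135.19625

Δx = (4.5 − 1)/5 = 0.7.
Midpoints: 1.35, 2.05, 2.75, 3.45, 4.15.
g(1.35) = 12.8675, g(2.05) = 22.8075, g(2.75) = 35.6875, g(3.45) = 51.5075, g(4.15) = 70.2675.
Sum = Δx · [g(1.35) + g(2.05) + g(2.75) + g(3.45) + g(4.15)].
Sum = 135.19625.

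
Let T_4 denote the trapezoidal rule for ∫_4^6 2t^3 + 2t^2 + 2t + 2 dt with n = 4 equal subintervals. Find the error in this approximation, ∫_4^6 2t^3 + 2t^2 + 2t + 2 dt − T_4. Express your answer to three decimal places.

-2.667

Exact integral: ∫_4^6 f(t) dt ≈ 645.33333.
T_4 = 648.
Error ≈ 645.33333 − 648 ≈ -2.667.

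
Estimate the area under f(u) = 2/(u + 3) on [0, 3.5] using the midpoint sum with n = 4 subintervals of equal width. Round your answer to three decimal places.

1.541

Δu = (3.5 − 0)/4 = 0.875.
Midpoints: 0.4375, 1.3125, 2.1875, 3.0625.
f(0.4375) = 32/55, f(1.3125) = 32/69, f(2.1875) = 32/83, f(3.0625) = 32/97.
Sum = Δu · [f(0.4375) + f(1.3125) + f(2.1875) + f(3.0625)].
Sum ≈ 1.541.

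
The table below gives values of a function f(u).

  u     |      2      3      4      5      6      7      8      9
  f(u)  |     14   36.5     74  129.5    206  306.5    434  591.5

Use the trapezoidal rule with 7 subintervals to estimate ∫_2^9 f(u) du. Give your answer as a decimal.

1489.25

Δu = 1.
T_7 = (1/2)·[14 + 2·36.5 + 2·74 + 2·129.5 + 2·206 + 2·306.5 + 2·434 + 591.5] = 1489.25.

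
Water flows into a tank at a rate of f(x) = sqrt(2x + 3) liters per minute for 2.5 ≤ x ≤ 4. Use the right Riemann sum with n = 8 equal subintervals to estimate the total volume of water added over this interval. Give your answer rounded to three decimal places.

4.664

Δx = (4 − 2.5)/8 = 0.1875.
Right endpoints: 2.6875, 2.875, 3.0625, 3.25, 3.4375, 3.625, 3.8125, 4.
f(2.6875) ≈ 2.894, f(2.875) ≈ 2.958, f(3.0625) ≈ 3.021, f(3.25) ≈ 3.082, f(3.4375) ≈ 3.142, f(3.625) ≈ 3.202, f(3.8125) ≈ 3.260, f(4) ≈ 3.317.
Sum = Δx · [f(2.6875) + f(2.875) + f(3.0625) + ...].
Sum ≈ 4.664.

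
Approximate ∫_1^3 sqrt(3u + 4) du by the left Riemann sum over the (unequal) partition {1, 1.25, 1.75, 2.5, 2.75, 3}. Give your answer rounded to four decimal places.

6.0572

Subinterval widths: 0.25, 0.5, 0.75, 0.25, 0.25.
Left endpoints: 1, 1.25, 1.75, 2.5, 2.75.
f(1) ≈ 2.6458, f(1.25) ≈ 2.7839, f(1.75) ≈ 3.0414, f(2.5) ≈ 3.3912, f(2.75) ≈ 3.5000.
Sum = Σ Δu_i · f(u_i).
Sum ≈ 6.0572.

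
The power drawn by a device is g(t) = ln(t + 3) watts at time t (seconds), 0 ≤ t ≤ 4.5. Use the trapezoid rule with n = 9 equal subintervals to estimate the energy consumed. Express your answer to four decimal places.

7.3118

Δt = (4.5 − 0)/9 = 0.5.
g(0) ≈ 1.0986, g(0.5) ≈ 1.2528, g(1) ≈ 1.3863, g(1.5) ≈ 1.5041, g(2) ≈ 1.6094, g(2.5) ≈ 1.7047, g(3) ≈ 1.7918, g(3.5) ≈ 1.8718, g(4) ≈ 1.9459, g(4.5) ≈ 2.0149.
T_9 = (Δt/2)·[g(t_0) + 2g(t_1) + ... + 2g(t_{8}) + g(t_9)].
Sum ≈ 7.3118.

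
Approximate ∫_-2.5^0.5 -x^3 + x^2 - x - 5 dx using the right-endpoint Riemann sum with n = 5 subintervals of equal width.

-3.705

Δx = (0.5 − (-2.5))/5 = 0.6.
Right endpoints: -1.9, -1.3, -0.7, -0.1, 0.5.
f(-1.9) = 7.369, f(-1.3) = 0.187, f(-0.7) = -3.467, f(-0.1) = -4.889, f(0.5) = -5.375.
Sum = Δx · [f(-1.9) + f(-1.3) + f(-0.7) + f(-0.1) + f(0.5)].
Sum = -3.705.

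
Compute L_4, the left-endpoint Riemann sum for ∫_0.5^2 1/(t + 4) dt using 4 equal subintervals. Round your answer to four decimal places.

0.2984

Δt = (2 − 0.5)/4 = 0.375.
Left endpoints: 0.5, 0.875, 1.25, 1.625.
f(0.5) = 2/9, f(0.875) = 8/39, f(1.25) = 4/21, f(1.625) = 8/45.
Sum = Δt · [f(0.5) + f(0.875) + f(1.25) + f(1.625)].
Sum ≈ 0.2984.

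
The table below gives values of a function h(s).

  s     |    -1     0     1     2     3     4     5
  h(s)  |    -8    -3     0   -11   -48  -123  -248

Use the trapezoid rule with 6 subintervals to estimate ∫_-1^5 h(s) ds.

-313

Δs = 1.
T_6 = (1/2)·[(-8) + 2·(-3) + 2·0 + 2·(-11) + 2·(-48) + 2·(-123) + (-248)] = -313.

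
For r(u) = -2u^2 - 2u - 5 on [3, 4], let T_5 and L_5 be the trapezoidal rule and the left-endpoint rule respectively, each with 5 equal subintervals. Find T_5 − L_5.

T_5 = -36.68.
L_5 = -35.08.
T_5 − L_5 = -1.6.

-1.6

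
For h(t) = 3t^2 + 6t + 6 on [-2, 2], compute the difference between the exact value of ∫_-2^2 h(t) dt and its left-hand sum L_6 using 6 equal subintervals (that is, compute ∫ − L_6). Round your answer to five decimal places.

7.11111

Exact integral: ∫_-2^2 h(t) dt = 40.
L_6 ≈ 32.8888889.
Error ≈ 40 − 32.8888889 ≈ 7.11111.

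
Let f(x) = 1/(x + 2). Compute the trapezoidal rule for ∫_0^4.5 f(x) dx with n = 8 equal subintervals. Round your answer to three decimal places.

1.185

Δx = (4.5 − 0)/8 = 0.5625.
f(0) = 0.5, f(0.5625) = 16/41, f(1.125) = 0.32, f(1.6875) = 16/59, f(2.25) = 4/17, f(2.8125) = 16/77, f(3.375) = 8/43, f(3.9375) = 16/95, f(4.5) = 2/13.
T_8 = (Δx/2)·[f(x_0) + 2f(x_1) + ... + 2f(x_{7}) + f(x_8)].
Sum ≈ 1.185.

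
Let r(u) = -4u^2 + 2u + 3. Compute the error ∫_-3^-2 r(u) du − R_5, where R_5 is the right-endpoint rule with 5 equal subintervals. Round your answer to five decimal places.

Exact integral: ∫_-3^-2 r(u) du ≈ -27.3333333.
R_5 = -25.16.
Error ≈ -27.3333333 − (-25.16) ≈ -2.17333.

-2.17333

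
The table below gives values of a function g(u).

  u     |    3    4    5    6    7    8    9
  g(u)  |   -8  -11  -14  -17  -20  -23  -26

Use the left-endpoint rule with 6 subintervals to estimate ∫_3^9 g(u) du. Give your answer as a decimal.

-93

Δu = 1.
Sum = 1·[(-8) + (-11) + (-14) + (-17) + (-20) + (-23)] = -93.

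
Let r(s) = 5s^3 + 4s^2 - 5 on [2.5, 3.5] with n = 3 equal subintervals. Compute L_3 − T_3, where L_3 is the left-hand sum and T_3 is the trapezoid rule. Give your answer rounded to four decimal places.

-26.7083

L_3 ≈ 144.282407.
T_3 ≈ 170.990741.
L_3 − T_3 ≈ -26.7083.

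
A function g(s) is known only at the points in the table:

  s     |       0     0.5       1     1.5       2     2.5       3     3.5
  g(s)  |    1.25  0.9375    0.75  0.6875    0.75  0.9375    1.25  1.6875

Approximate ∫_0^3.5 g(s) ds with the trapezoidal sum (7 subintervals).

Δs = 0.5.
T_7 = (0.5/2)·[1.25 + 2·0.9375 + 2·0.75 + 2·0.6875 + 2·0.75 + 2·0.9375 + 2·1.25 + 1.6875] = 3.390625.

3.390625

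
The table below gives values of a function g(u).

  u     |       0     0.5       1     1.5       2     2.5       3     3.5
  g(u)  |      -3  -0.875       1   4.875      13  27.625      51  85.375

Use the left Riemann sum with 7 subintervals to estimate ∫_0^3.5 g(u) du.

Δu = 0.5.
Sum = 0.5·[(-3) + (-0.875) + 1 + 4.875 + 13 + 27.625 + 51] = 46.8125.

46.8125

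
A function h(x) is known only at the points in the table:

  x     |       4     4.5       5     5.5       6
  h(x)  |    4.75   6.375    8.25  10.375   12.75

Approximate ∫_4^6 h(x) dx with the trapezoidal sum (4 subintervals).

Δx = 0.5.
T_4 = (0.5/2)·[4.75 + 2·6.375 + 2·8.25 + 2·10.375 + 12.75] = 16.875.

16.875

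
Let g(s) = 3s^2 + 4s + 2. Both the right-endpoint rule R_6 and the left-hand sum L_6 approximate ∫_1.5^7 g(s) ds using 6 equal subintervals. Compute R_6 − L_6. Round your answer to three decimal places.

148.729

R_6 ≈ 520.80035.
L_6 ≈ 372.07118.
R_6 − L_6 ≈ 148.729.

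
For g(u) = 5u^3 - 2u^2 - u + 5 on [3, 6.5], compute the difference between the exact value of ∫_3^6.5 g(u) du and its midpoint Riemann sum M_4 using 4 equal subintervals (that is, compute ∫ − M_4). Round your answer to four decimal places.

15.4640

Exact integral: ∫_3^6.5 g(u) du ≈ 1965.869792.
M_4 ≈ 1950.405762.
Error ≈ 1965.869792 − 1950.405762 ≈ 15.4640.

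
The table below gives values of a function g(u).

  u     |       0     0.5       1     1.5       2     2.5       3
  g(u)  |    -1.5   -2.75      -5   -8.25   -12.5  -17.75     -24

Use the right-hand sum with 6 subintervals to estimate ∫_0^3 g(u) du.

Δu = 0.5.
Sum = 0.5·[(-2.75) + (-5) + (-8.25) + (-12.5) + (-17.75) + (-24)] = -35.125.

-35.125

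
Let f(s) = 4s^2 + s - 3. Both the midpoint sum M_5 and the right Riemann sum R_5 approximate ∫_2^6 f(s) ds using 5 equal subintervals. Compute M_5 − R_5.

M_5 = 280.48.
R_5 = 335.84.
M_5 − R_5 = -55.36.

-55.36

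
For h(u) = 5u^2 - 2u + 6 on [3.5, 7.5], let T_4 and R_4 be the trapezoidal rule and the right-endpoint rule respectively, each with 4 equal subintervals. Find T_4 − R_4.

-106

T_4 = 615.
R_4 = 721.
T_4 − R_4 = -106.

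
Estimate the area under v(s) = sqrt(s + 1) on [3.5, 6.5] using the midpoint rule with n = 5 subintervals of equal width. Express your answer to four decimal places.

Δs = (6.5 − 3.5)/5 = 0.6.
Midpoints: 3.8, 4.4, 5, 5.6, 6.2.
v(3.8) ≈ 2.1909, v(4.4) ≈ 2.3238, v(5) ≈ 2.4495, v(5.6) ≈ 2.5690, v(6.2) ≈ 2.6833.
Sum = Δs · [v(3.8) + v(4.4) + v(5) + v(5.6) + v(6.2)].
Sum ≈ 7.3299.

7.3299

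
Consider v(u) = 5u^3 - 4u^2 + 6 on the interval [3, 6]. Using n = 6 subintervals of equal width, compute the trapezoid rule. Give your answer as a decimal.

1292.6875

Δu = (6 − 3)/6 = 0.5.
v(3) = 105, v(3.5) = 171.375, v(4) = 262, v(4.5) = 380.625, v(5) = 531, v(5.5) = 716.875, v(6) = 942.
T_6 = (Δu/2)·[v(u_0) + 2v(u_1) + ... + 2v(u_{5}) + v(u_6)].
Sum = 1292.6875.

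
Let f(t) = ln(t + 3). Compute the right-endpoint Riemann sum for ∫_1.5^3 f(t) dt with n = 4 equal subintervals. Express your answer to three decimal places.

2.535

Δt = (3 − 1.5)/4 = 0.375.
Right endpoints: 1.875, 2.25, 2.625, 3.
f(1.875) ≈ 1.584, f(2.25) ≈ 1.658, f(2.625) ≈ 1.727, f(3) ≈ 1.792.
Sum = Δt · [f(1.875) + f(2.25) + f(2.625) + f(3)].
Sum ≈ 2.535.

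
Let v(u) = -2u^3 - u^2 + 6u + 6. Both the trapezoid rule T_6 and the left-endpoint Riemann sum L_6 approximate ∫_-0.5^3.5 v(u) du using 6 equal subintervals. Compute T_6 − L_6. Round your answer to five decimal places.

-24.66667

T_6 ≈ -32.2962963.
L_6 ≈ -7.6296296.
T_6 − L_6 ≈ -24.66667.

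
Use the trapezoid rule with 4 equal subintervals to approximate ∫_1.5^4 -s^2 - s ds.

-27.24609375

Δs = (4 − 1.5)/4 = 0.625.
f(1.5) = -3.75, f(2.125) = -6.640625, f(2.75) = -10.3125, f(3.375) = -14.765625, f(4) = -20.
T_4 = (Δs/2)·[f(s_0) + 2f(s_1) + 2f(s_2) + 2f(s_3) + f(s_4)].
Sum = -27.24609375.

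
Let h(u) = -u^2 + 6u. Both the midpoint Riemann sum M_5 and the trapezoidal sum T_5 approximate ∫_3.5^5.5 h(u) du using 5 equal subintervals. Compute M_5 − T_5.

0.08

M_5 = 12.86.
T_5 = 12.78.
M_5 − T_5 = 0.08.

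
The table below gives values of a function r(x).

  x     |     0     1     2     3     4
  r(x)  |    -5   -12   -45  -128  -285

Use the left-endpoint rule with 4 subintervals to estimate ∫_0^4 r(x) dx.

Δx = 1.
Sum = 1·[(-5) + (-12) + (-45) + (-128)] = -190.

-190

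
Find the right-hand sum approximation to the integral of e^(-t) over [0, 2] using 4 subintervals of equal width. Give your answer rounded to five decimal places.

0.66644

Δt = (2 − 0)/4 = 0.5.
Right endpoints: 0.5, 1, 1.5, 2.
f(0.5) ≈ 0.60653, f(1) ≈ 0.36788, f(1.5) ≈ 0.22313, f(2) ≈ 0.13534.
Sum = Δt · [f(0.5) + f(1) + f(1.5) + f(2)].
Sum ≈ 0.66644.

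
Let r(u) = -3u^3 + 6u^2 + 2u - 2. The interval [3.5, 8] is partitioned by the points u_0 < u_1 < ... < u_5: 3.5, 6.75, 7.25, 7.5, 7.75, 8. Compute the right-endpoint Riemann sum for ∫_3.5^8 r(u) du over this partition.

Subinterval widths: 3.25, 0.5, 0.25, 0.25, 0.25.
Right endpoints: 6.75, 7.25, 7.5, 7.75, 8.
r(6.75) = -637.765625, r(7.25) = -815.359375, r(7.5) = -915.125, r(7.75) = -1022.578125, r(8) = -1138.
Sum = Σ Δu_i · r(u_i).
Sum = -3249.34375.

-3249.34375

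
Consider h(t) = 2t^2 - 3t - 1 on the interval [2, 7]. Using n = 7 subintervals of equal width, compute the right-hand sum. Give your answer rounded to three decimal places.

178.469

Δt = (7 − 2)/7 = 5/7.
Right endpoints: 19/7, 24/7, 29/7, 34/7, 39/7, 44/7, 7.
h(19/7) = 274/49, h(24/7) = 599/49, h(29/7) = 1024/49, h(34/7) = 1549/49, h(39/7) = 2174/49, h(44/7) = 2899/49, h(7) = 76.
Sum = Δt · [h(19/7) + h(24/7) + h(29/7) + ...].
Sum ≈ 178.469.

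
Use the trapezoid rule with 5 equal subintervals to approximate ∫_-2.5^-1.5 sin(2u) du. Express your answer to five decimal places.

Δu = (-1.5 − (-2.5))/5 = 0.2.
f(-2.5) ≈ 0.95892, f(-2.3) ≈ 0.99369, f(-2.1) ≈ 0.87158, f(-1.9) ≈ 0.61186, f(-1.7) ≈ 0.25554, f(-1.5) ≈ -0.14112.
T_5 = (Δu/2)·[f(u_0) + 2f(u_1) + ... + 2f(u_{4}) + f(u_5)].
Sum ≈ 0.62831.

0.62831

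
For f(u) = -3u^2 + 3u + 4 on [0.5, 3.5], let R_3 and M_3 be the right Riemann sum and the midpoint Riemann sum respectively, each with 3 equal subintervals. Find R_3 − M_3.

R_3 = -27.75.
M_3 = -12.
R_3 − M_3 = -15.75.

-15.75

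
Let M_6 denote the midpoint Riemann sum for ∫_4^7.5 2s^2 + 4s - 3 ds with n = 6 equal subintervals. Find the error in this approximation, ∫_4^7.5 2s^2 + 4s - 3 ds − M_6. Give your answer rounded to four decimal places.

Exact integral: ∫_4^7.5 f(s) ds ≈ 308.583333.
M_6 ≈ 308.384838.
Error ≈ 308.583333 − 308.384838 ≈ 0.1985.

0.1985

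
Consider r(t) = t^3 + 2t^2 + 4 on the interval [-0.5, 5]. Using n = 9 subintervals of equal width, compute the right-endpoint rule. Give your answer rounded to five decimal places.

Δt = (5 − (-0.5))/9 = 11/18.
Right endpoints: 1/9, 13/18, 4/3, 35/18, 23/9, 19/6, 34/9, 79/18, 5.
r(1/9) = 2935/729, r(13/18) = 31609/5832, r(4/3) = 268/27, r(35/18) = 110303/5832, r(23/9) = 24605/729, r(19/6) = 12055/216, r(34/9) = 63028/729, r(79/18) = 741043/5832, r(5) = 179.
Sum = Δt · [r(1/9) + r(13/18) + r(4/3) + ...].
Sum ≈ 318.00412.

318.00412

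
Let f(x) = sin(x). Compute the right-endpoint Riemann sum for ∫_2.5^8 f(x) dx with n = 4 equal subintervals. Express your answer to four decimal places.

Δx = (8 − 2.5)/4 = 1.375.
Right endpoints: 3.875, 5.25, 6.625, 8.
f(3.875) ≈ -0.6694, f(5.25) ≈ -0.8589, f(6.625) ≈ 0.3352, f(8) ≈ 0.9894.
Sum = Δx · [f(3.875) + f(5.25) + f(6.625) + f(8)].
Sum ≈ -0.2802.

-0.2802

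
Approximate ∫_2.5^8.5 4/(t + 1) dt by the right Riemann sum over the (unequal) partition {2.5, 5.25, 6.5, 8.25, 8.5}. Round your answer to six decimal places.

3.288687

Subinterval widths: 2.75, 1.25, 1.75, 0.25.
Right endpoints: 5.25, 6.5, 8.25, 8.5.
f(5.25) = 0.64, f(6.5) = 8/15, f(8.25) = 16/37, f(8.5) = 8/19.
Sum = Σ Δt_i · f(t_i).
Sum ≈ 3.288687.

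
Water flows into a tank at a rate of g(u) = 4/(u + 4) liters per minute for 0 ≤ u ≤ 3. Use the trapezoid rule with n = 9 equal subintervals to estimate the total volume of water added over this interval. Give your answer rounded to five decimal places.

2.24002

Δu = (3 − 0)/9 = 1/3.
g(0) = 1, g(1/3) = 12/13, g(2/3) = 6/7, g(1) = 0.8, g(4/3) = 0.75, g(5/3) = 12/17, g(2) = 2/3, g(7/3) = 12/19, g(8/3) = 0.6, g(3) = 4/7.
T_9 = (Δu/2)·[g(u_0) + 2g(u_1) + ... + 2g(u_{8}) + g(u_9)].
Sum ≈ 2.24002.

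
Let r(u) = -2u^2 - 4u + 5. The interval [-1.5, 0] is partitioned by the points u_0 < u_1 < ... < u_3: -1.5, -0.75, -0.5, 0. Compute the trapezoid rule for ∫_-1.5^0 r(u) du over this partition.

9.5625

Subinterval widths: 0.75, 0.25, 0.5.
r(-1.5) = 6.5, r(-0.75) = 6.875, r(-0.5) = 6.5, r(0) = 5.
On each subinterval the trapezoid contributes (Δu_i/2)·[r(u_{i-1}) + r(u_i)].
Sum = 9.5625.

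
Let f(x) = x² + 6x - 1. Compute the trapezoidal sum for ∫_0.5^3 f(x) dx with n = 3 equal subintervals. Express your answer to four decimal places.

Δx = (3 − 0.5)/3 = 5/6.
f(0.5) = 2.25, f(4/3) = 79/9, f(13/6) = 601/36, f(3) = 26.
T_3 = (Δx/2)·[f(x_0) + 2f(x_1) + 2f(x_2) + f(x_3)].
Sum ≈ 32.9977.

32.9977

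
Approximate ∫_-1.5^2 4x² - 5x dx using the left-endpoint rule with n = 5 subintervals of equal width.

Δx = (2 − (-1.5))/5 = 0.7.
Left endpoints: -1.5, -0.8, -0.1, 0.6, 1.3.
f(-1.5) = 16.5, f(-0.8) = 6.56, f(-0.1) = 0.54, f(0.6) = -1.56, f(1.3) = 0.26.
Sum = Δx · [f(-1.5) + f(-0.8) + f(-0.1) + f(0.6) + f(1.3)].
Sum = 15.61.

15.61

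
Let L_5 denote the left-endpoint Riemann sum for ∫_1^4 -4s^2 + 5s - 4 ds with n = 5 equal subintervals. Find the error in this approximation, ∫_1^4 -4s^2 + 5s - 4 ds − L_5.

Exact integral: ∫_1^4 f(s) ds = -58.5.
L_5 = -45.72.
Error = -58.5 − (-45.72) = -12.78.

-12.78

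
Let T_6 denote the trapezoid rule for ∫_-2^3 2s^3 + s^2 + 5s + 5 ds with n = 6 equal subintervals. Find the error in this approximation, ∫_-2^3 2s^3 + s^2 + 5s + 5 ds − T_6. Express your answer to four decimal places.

Exact integral: ∫_-2^3 f(s) ds ≈ 81.666667.
T_6 ≈ 83.981481.
Error ≈ 81.666667 − 83.981481 ≈ -2.3148.

-2.3148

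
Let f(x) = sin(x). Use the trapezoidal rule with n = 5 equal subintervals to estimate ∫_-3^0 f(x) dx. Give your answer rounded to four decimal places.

Δx = (0 − (-3))/5 = 0.6.
f(-3) ≈ -0.1411, f(-2.4) ≈ -0.6755, f(-1.8) ≈ -0.9738, f(-1.2) ≈ -0.9320, f(-0.6) ≈ -0.5646, f(0) ≈ 0.0000.
T_5 = (Δx/2)·[f(x_0) + 2f(x_1) + ... + 2f(x_{4}) + f(x_5)].
Sum ≈ -1.9299.

-1.9299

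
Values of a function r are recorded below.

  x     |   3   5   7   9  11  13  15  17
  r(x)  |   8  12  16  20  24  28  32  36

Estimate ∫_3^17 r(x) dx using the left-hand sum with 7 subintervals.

280

Δx = 2.
Sum = 2·[8 + 12 + 16 + 20 + 24 + 28 + 32] = 280.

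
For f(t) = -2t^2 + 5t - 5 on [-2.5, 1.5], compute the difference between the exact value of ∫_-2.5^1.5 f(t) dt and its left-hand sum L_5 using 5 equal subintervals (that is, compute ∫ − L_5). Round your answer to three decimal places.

Exact integral: ∫_-2.5^1.5 f(t) dt ≈ -42.66667.
L_5 = -54.72.
Error ≈ -42.66667 − (-54.72) ≈ 12.053.

12.053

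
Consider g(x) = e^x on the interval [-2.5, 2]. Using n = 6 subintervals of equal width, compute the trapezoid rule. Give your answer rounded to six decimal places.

Δx = (2 − (-2.5))/6 = 0.75.
g(-2.5) ≈ 0.082085, g(-1.75) ≈ 0.173774, g(-1) ≈ 0.367879, g(-0.25) ≈ 0.778801, g(0.5) ≈ 1.648721, g(1.25) ≈ 3.490343, g(2) ≈ 7.389056.
T_6 = (Δx/2)·[g(x_0) + 2g(x_1) + ... + 2g(x_{5}) + g(x_6)].
Sum ≈ 7.646317.

7.646317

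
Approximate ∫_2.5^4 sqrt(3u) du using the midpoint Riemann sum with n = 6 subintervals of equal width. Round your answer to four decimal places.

4.6735

Δu = (4 − 2.5)/6 = 0.25.
Midpoints: 2.625, 2.875, 3.125, 3.375, 3.625, 3.875.
f(2.625) ≈ 2.8062, f(2.875) ≈ 2.9368, f(3.125) ≈ 3.0619, f(3.375) ≈ 3.1820, f(3.625) ≈ 3.2977, f(3.875) ≈ 3.4095.
Sum = Δu · [f(2.625) + f(2.875) + f(3.125) + ...].
Sum ≈ 4.6735.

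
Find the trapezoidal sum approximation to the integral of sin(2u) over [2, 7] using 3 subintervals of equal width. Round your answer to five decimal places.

Δu = (7 − 2)/3 = 5/3.
f(2) ≈ -0.75680, f(11/3) ≈ 0.86750, f(16/3) ≈ -0.94640, f(7) ≈ 0.99061.
T_3 = (Δu/2)·[f(u_0) + 2f(u_1) + 2f(u_2) + f(u_3)].
Sum ≈ 0.06334.

0.06334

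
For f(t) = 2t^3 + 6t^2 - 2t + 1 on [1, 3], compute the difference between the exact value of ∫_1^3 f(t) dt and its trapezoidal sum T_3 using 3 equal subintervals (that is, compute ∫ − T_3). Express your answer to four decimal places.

Exact integral: ∫_1^3 f(t) dt = 86.
T_3 ≈ 88.666667.
Error ≈ 86 − 88.666667 ≈ -2.6667.

-2.6667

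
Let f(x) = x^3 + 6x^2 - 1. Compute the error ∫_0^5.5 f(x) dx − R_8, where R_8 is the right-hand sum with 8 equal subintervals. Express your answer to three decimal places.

-125.756

Exact integral: ∫_0^5.5 f(x) dx = 556.015625.
R_8 ≈ 681.77173.
Error ≈ 556.015625 − 681.77173 ≈ -125.756.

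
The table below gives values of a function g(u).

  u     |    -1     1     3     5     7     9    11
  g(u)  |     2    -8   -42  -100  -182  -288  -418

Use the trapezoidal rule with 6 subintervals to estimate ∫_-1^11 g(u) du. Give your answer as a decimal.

-1656

Δu = 2.
T_6 = (2/2)·[2 + 2·(-8) + 2·(-42) + 2·(-100) + 2·(-182) + 2·(-288) + (-418)] = -1656.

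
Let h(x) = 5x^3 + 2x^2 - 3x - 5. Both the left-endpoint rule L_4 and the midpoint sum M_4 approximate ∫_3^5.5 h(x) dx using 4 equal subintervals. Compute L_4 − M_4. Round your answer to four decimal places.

L_4 ≈ 873.110352.
M_4 ≈ 1085.769043.
L_4 − M_4 ≈ -212.6587.

-212.6587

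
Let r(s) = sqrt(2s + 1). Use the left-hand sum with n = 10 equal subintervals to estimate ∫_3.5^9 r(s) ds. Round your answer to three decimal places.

19.640

Δs = (9 − 3.5)/10 = 0.55.
Left endpoints: 3.5, 4.05, 4.6, 5.15, 5.7, 6.25, 6.8, 7.35, 7.9, 8.45.
r(3.5) ≈ 2.828, r(4.05) ≈ 3.017, r(4.6) ≈ 3.194, r(5.15) ≈ 3.362, r(5.7) ≈ 3.521, r(6.25) ≈ 3.674, r(6.8) ≈ 3.821, r(7.35) ≈ 3.962, r(7.9) ≈ 4.099, r(8.45) ≈ 4.231.
Sum = Δs · [r(3.5) + r(4.05) + r(4.6) + ...].
Sum ≈ 19.640.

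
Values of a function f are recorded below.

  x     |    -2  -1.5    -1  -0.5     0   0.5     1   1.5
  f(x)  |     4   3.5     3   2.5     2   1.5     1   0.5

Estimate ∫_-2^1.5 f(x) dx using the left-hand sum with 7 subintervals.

Δx = 0.5.
Sum = 0.5·[4 + 3.5 + 3 + 2.5 + 2 + 1.5 + 1] = 8.75.

8.75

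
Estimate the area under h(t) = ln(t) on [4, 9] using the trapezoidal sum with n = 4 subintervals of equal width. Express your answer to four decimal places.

Δt = (9 − 4)/4 = 1.25.
h(4) ≈ 1.3863, h(5.25) ≈ 1.6582, h(6.5) ≈ 1.8718, h(7.75) ≈ 2.0477, h(9) ≈ 2.1972.
T_4 = (Δt/2)·[h(t_0) + 2h(t_1) + 2h(t_2) + 2h(t_3) + h(t_4)].
Sum ≈ 9.2119.

9.2119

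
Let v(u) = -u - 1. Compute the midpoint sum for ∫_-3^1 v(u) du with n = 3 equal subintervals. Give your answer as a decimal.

0

Δu = (1 − (-3))/3 = 4/3.
Midpoints: -7/3, -1, 1/3.
v(-7/3) = 4/3, v(-1) = 0, v(1/3) = -4/3.
Sum = Δu · [v(-7/3) + v(-1) + v(1/3)].
Sum = 0.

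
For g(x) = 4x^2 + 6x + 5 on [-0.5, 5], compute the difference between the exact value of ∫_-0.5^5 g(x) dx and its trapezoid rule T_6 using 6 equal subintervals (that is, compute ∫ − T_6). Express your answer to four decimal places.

-3.0810

Exact integral: ∫_-0.5^5 g(x) dx ≈ 268.583333.
T_6 ≈ 271.664352.
Error ≈ 268.583333 − 271.664352 ≈ -3.0810.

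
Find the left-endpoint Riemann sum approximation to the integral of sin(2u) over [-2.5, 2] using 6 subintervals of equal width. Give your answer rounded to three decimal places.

Δu = (2 − (-2.5))/6 = 0.75.
Left endpoints: -2.5, -1.75, -1, -0.25, 0.5, 1.25.
f(-2.5) ≈ 0.959, f(-1.75) ≈ 0.351, f(-1) ≈ -0.909, f(-0.25) ≈ -0.479, f(0.5) ≈ 0.841, f(1.25) ≈ 0.598.
Sum = Δu · [f(-2.5) + f(-1.75) + f(-1) + ...].
Sum ≈ 1.021.

1.021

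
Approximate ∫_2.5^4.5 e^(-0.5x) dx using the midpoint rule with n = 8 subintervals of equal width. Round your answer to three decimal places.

Δx = (4.5 − 2.5)/8 = 0.25.
Midpoints: 2.625, 2.875, 3.125, 3.375, 3.625, 3.875, 4.125, 4.375.
f(2.625) ≈ 0.269, f(2.875) ≈ 0.238, f(3.125) ≈ 0.210, f(3.375) ≈ 0.185, f(3.625) ≈ 0.163, f(3.875) ≈ 0.144, f(4.125) ≈ 0.127, f(4.375) ≈ 0.112.
Sum = Δx · [f(2.625) + f(2.875) + f(3.125) + ...].
Sum ≈ 0.362.

0.362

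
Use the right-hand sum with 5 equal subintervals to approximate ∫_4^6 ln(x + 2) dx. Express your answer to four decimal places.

3.9420

Δx = (6 − 4)/5 = 0.4.
Right endpoints: 4.4, 4.8, 5.2, 5.6, 6.
f(4.4) ≈ 1.8563, f(4.8) ≈ 1.9169, f(5.2) ≈ 1.9741, f(5.6) ≈ 2.0281, f(6) ≈ 2.0794.
Sum = Δx · [f(4.4) + f(4.8) + f(5.2) + f(5.6) + f(6)].
Sum ≈ 3.9420.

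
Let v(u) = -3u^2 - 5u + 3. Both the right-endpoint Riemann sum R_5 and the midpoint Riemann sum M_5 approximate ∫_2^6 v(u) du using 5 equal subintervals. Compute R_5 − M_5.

R_5 = -323.68.
M_5 = -275.36.
R_5 − M_5 = -48.32.

-48.32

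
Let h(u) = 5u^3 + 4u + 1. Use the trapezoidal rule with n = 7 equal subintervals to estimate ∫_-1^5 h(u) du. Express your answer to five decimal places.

856.04082

Δu = (5 − (-1))/7 = 6/7.
h(-1) = -8, h(-1/7) = 142/343, h(5/7) = 1948/343, h(11/7) = 9154/343, h(17/7) = 28240/343, h(23/7) = 65686/343, h(29/7) = 127972/343, h(5) = 646.
T_7 = (Δu/2)·[h(u_0) + 2h(u_1) + ... + 2h(u_{6}) + h(u_7)].
Sum ≈ 856.04082.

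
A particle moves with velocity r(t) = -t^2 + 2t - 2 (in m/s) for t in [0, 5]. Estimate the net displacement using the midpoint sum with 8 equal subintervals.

-26.50390625

Δt = (5 − 0)/8 = 0.625.
Midpoints: 0.3125, 0.9375, 1.5625, 2.1875, 2.8125, 3.4375, 4.0625, 4.6875.
r(0.3125) = -1.47265625, r(0.9375) = -1.00390625, r(1.5625) = -1.31640625, r(2.1875) = -2.41015625, r(2.8125) = -4.28515625, r(3.4375) = -6.94140625, r(4.0625) = -10.37890625, r(4.6875) = -14.59765625.
Sum = Δt · [r(0.3125) + r(0.9375) + r(1.5625) + ...].
Sum = -26.50390625.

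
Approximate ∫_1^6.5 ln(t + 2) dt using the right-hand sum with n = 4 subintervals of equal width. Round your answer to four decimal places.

10.0771

Δt = (6.5 − 1)/4 = 1.375.
Right endpoints: 2.375, 3.75, 5.125, 6.5.
f(2.375) ≈ 1.4759, f(3.75) ≈ 1.7492, f(5.125) ≈ 1.9636, f(6.5) ≈ 2.1401.
Sum = Δt · [f(2.375) + f(3.75) + f(5.125) + f(6.5)].
Sum ≈ 10.0771.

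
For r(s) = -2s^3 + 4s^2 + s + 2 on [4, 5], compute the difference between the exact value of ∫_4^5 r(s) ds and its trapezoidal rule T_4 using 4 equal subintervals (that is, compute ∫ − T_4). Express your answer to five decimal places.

0.23958

Exact integral: ∫_4^5 r(s) ds ≈ -96.6666667.
T_4 = -96.90625.
Error ≈ -96.6666667 − (-96.90625) ≈ 0.23958.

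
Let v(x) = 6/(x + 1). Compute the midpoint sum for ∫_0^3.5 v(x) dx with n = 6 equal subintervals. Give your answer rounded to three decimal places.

8.948

Δx = (3.5 − 0)/6 = 7/12.
Midpoints: 7/24, 0.875, 35/24, 49/24, 2.625, 77/24.
v(7/24) = 144/31, v(0.875) = 3.2, v(35/24) = 144/59, v(49/24) = 144/73, v(2.625) = 48/29, v(77/24) = 144/101.
Sum = Δx · [v(7/24) + v(0.875) + v(35/24) + ...].
Sum ≈ 8.948.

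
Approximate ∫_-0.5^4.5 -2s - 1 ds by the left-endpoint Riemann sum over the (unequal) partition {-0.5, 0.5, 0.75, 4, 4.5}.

-13.125

Subinterval widths: 1, 0.25, 3.25, 0.5.
Left endpoints: -0.5, 0.5, 0.75, 4.
f(-0.5) = 0, f(0.5) = -2, f(0.75) = -2.5, f(4) = -9.
Sum = Σ Δs_i · f(s_i).
Sum = -13.125.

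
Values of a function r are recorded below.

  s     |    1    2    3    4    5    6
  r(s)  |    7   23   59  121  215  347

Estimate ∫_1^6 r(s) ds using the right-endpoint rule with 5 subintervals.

Δs = 1.
Sum = 1·[23 + 59 + 121 + 215 + 347] = 765.

765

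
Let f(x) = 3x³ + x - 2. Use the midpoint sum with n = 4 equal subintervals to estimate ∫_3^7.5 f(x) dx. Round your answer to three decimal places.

Δx = (7.5 − 3)/4 = 1.125.
Midpoints: 3.5625, 4.6875, 5.8125, 6.9375.
f(3.5625) = 561979/4096, f(4.6875) = 1276633/4096, f(5.8125) = 2428687/4096, f(6.9375) = 4123117/4096.
Sum = Δx · [f(3.5625) + f(4.6875) + f(5.8125) + f(6.9375)].
Sum ≈ 2304.497.

2304.497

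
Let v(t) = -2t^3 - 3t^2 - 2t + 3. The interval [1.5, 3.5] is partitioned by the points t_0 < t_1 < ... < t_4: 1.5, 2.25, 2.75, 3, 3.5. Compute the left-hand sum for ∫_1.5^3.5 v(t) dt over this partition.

Subinterval widths: 0.75, 0.5, 0.25, 0.5.
Left endpoints: 1.5, 2.25, 2.75, 3.
v(1.5) = -13.5, v(2.25) = -39.46875, v(2.75) = -66.78125, v(3) = -84.
Sum = Σ Δt_i · v(t_i).
Sum = -88.5546875.

-88.5546875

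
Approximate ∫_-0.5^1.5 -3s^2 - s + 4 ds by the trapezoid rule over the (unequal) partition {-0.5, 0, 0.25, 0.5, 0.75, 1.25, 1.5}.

3.34375

Subinterval widths: 0.5, 0.25, 0.25, 0.25, 0.5, 0.25.
f(-0.5) = 3.75, f(0) = 4, f(0.25) = 3.5625, f(0.5) = 2.75, f(0.75) = 1.5625, f(1.25) = -1.9375, f(1.5) = -4.25.
On each subinterval the trapezoid contributes (Δs_i/2)·[f(s_{i-1}) + f(s_i)].
Sum = 3.34375.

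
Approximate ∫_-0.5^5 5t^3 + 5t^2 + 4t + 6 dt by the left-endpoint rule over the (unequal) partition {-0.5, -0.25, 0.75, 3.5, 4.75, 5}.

Subinterval widths: 0.25, 1, 2.75, 1.25, 0.25.
Left endpoints: -0.5, -0.25, 0.75, 3.5, 4.75.
f(-0.5) = 4.625, f(-0.25) = 5.234375, f(0.75) = 13.921875, f(3.5) = 295.625, f(4.75) = 673.671875.
Sum = Σ Δt_i · f(t_i).
Sum = 582.625.

582.625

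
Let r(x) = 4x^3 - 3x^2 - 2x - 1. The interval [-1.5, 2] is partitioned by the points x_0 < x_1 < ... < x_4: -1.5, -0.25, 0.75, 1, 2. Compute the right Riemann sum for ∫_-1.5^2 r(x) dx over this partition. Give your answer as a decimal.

11.0625

Subinterval widths: 1.25, 1, 0.25, 1.
Right endpoints: -0.25, 0.75, 1, 2.
r(-0.25) = -0.75, r(0.75) = -2.5, r(1) = -2, r(2) = 15.
Sum = Σ Δx_i · r(x_i).
Sum = 11.0625.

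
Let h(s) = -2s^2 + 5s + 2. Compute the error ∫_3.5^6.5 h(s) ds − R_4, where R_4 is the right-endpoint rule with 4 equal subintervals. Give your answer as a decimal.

17.4375

Exact integral: ∫_3.5^6.5 h(s) ds = -73.5.
R_4 = -90.9375.
Error = -73.5 − (-90.9375) = 17.4375.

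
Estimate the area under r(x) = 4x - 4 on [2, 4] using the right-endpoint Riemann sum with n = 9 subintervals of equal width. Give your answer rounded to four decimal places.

Δx = (4 − 2)/9 = 2/9.
Right endpoints: 20/9, 22/9, 8/3, 26/9, 28/9, 10/3, 32/9, 34/9, 4.
r(20/9) = 44/9, r(22/9) = 52/9, r(8/3) = 20/3, r(26/9) = 68/9, r(28/9) = 76/9, r(10/3) = 28/3, r(32/9) = 92/9, r(34/9) = 100/9, r(4) = 12.
Sum = Δx · [r(20/9) + r(22/9) + r(8/3) + ...].
Sum ≈ 16.8889.

16.8889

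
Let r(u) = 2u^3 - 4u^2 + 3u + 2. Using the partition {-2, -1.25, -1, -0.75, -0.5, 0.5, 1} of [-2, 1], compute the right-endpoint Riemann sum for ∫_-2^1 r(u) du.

-7.453125

Subinterval widths: 0.75, 0.25, 0.25, 0.25, 1, 0.5.
Right endpoints: -1.25, -1, -0.75, -0.5, 0.5, 1.
r(-1.25) = -11.90625, r(-1) = -7, r(-0.75) = -3.34375, r(-0.5) = -0.75, r(0.5) = 2.75, r(1) = 3.
Sum = Σ Δu_i · r(u_i).
Sum = -7.453125.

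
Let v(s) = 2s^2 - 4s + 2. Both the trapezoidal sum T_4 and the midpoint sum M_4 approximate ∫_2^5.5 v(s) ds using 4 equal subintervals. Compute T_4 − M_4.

1.33984375

T_4 = 60.9765625.
M_4 = 59.63671875.
T_4 − M_4 = 1.33984375.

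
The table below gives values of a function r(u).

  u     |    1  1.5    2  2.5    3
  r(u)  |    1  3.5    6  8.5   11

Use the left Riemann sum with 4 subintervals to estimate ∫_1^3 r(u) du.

Δu = 0.5.
Sum = 0.5·[1 + 3.5 + 6 + 8.5] = 9.5.

9.5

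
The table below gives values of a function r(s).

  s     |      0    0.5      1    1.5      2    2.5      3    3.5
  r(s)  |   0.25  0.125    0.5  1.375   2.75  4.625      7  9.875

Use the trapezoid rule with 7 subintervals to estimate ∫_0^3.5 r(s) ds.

10.71875

Δs = 0.5.
T_7 = (0.5/2)·[0.25 + 2·0.125 + 2·0.5 + 2·1.375 + 2·2.75 + 2·4.625 + 2·7 + 9.875] = 10.71875.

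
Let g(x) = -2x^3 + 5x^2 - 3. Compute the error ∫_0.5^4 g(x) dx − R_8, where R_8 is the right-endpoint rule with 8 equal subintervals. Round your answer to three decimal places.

11.668

Exact integral: ∫_0.5^4 g(x) dx ≈ -32.01042.
R_8 ≈ -43.67822.
Error ≈ -32.01042 − (-43.67822) ≈ 11.668.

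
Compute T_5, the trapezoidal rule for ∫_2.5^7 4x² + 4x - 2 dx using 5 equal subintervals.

515.43

Δx = (7 − 2.5)/5 = 0.9.
f(2.5) = 33, f(3.4) = 57.84, f(4.3) = 89.16, f(5.2) = 126.96, f(6.1) = 171.24, f(7) = 222.
T_5 = (Δx/2)·[f(x_0) + 2f(x_1) + ... + 2f(x_{4}) + f(x_5)].
Sum = 515.43.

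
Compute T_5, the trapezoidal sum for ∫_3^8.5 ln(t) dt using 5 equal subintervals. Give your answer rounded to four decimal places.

Δt = (8.5 − 3)/5 = 1.1.
f(3) ≈ 1.0986, f(4.1) ≈ 1.4110, f(5.2) ≈ 1.6487, f(6.3) ≈ 1.8405, f(7.4) ≈ 2.0015, f(8.5) ≈ 2.1401.
T_5 = (Δt/2)·[f(t_0) + 2f(t_1) + ... + 2f(t_{4}) + f(t_5)].
Sum ≈ 9.3731.

9.3731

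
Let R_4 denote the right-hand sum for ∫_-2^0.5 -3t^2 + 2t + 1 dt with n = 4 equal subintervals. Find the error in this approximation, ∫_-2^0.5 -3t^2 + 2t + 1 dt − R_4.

Exact integral: ∫_-2^0.5 f(t) dt = -9.375.
R_4 = -4.78515625.
Error = -9.375 − (-4.78515625) = -4.58984375.

-4.58984375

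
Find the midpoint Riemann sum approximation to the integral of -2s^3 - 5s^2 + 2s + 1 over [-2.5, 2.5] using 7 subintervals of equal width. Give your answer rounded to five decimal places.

Δs = (2.5 − (-2.5))/7 = 5/7.
Midpoints: -15/7, -10/7, -5/7, 0, 5/7, 10/7, 15/7.
f(-15/7) = -2252/343, f(-10/7) = -2137/343, f(-5/7) = -772/343, f(0) = 1, f(5/7) = -292/343, f(10/7) = -4177/343, f(15/7) = -12812/343.
Sum = Δs · [f(-15/7) + f(-10/7) + f(-5/7) + ...].
Sum ≈ -46.02041.

-46.02041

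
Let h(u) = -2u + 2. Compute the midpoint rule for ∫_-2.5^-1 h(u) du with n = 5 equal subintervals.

Δu = (-1 − (-2.5))/5 = 0.3.
Midpoints: -2.35, -2.05, -1.75, -1.45, -1.15.
h(-2.35) = 6.7, h(-2.05) = 6.1, h(-1.75) = 5.5, h(-1.45) = 4.9, h(-1.15) = 4.3.
Sum = Δu · [h(-2.35) + h(-2.05) + h(-1.75) + h(-1.45) + h(-1.15)].
Sum = 8.25.

8.25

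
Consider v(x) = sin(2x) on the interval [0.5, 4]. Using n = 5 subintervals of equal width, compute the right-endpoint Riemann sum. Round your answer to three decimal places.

0.337

Δx = (4 − 0.5)/5 = 0.7.
Right endpoints: 1.2, 1.9, 2.6, 3.3, 4.
v(1.2) ≈ 0.675, v(1.9) ≈ -0.612, v(2.6) ≈ -0.883, v(3.3) ≈ 0.312, v(4) ≈ 0.989.
Sum = Δx · [v(1.2) + v(1.9) + v(2.6) + v(3.3) + v(4)].
Sum ≈ 0.337.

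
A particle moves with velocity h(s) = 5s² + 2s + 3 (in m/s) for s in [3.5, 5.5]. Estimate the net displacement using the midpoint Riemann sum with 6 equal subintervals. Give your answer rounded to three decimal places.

229.741

Δs = (5.5 − 3.5)/6 = 1/3.
Midpoints: 11/3, 4, 13/3, 14/3, 5, 16/3.
h(11/3) = 698/9, h(4) = 91, h(13/3) = 950/9, h(14/3) = 1091/9, h(5) = 138, h(16/3) = 1403/9.
Sum = Δs · [h(11/3) + h(4) + h(13/3) + ...].
Sum ≈ 229.741.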